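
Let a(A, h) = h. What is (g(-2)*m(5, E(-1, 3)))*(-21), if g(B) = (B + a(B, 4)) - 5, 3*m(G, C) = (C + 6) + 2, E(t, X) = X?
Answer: 231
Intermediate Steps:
m(G, C) = 8/3 + C/3 (m(G, C) = ((C + 6) + 2)/3 = ((6 + C) + 2)/3 = (8 + C)/3 = 8/3 + C/3)
g(B) = -1 + B (g(B) = (B + 4) - 5 = (4 + B) - 5 = -1 + B)
(g(-2)*m(5, E(-1, 3)))*(-21) = ((-1 - 2)*(8/3 + (⅓)*3))*(-21) = -3*(8/3 + 1)*(-21) = -3*11/3*(-21) = -11*(-21) = 231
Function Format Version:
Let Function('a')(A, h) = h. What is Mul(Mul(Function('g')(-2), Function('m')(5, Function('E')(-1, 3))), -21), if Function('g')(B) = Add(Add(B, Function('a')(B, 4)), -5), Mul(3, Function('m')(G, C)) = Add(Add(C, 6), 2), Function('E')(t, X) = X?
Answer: 231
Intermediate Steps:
Function('m')(G, C) = Add(Rational(8, 3), Mul(Rational(1, 3), C)) (Function('m')(G, C) = Mul(Rational(1, 3), Add(Add(C, 6), 2)) = Mul(Rational(1, 3), Add(Add(6, C), 2)) = Mul(Rational(1, 3), Add(8, C)) = Add(Rational(8, 3), Mul(Rational(1, 3), C)))
Function('g')(B) = Add(-1, B) (Function('g')(B) = Add(Add(B, 4), -5) = Add(Add(4, B), -5) = Add(-1, B))
Mul(Mul(Function('g')(-2), Function('m')(5, Function('E')(-1, 3))), -21) = Mul(Mul(Add(-1, -2), Add(Rational(8, 3), Mul(Rational(1, 3), 3))), -21) = Mul(Mul(-3, Add(Rational(8, 3), 1)), -21) = Mul(Mul(-3, Rational(11, 3)), -21) = Mul(-11, -21) = 231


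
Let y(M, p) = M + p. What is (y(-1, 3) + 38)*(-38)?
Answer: -1520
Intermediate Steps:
(y(-1, 3) + 38)*(-38) = ((-1 + 3) + 38)*(-38) = (2 + 38)*(-38) = 40*(-38) = -1520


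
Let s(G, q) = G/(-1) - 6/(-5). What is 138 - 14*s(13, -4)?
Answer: 1516/5 ≈ 303.20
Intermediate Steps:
s(G, q) = 6/5 - G (s(G, q) = G*(-1) - 6*(-⅕) = -G + 6/5 = 6/5 - G)
138 - 14*s(13, -4) = 138 - 14*(6/5 - 1*13) = 138 - 14*(6/5 - 13) = 138 - 14*(-59/5) = 138 + 826/5 = 1516/5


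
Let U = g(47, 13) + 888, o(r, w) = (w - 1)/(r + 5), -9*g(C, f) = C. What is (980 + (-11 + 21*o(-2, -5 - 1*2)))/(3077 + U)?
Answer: 8217/35638 ≈ 0.23057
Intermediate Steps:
g(C, f) = -C/9
o(r, w) = (-1 + w)/(5 + r)
U = 7945/9 (U = -1/9*47 + 888 = -47/9 + 888 = 7945/9 ≈ 882.78)
(980 + (-11 + 21*o(-2, -5 - 1*2)))/(3077 + U) = (980 + (-11 + 21*((-1 + (-5 - 1*2))/(5 - 2))))/(3077 + 7945/9) = (980 + (-11 + 21*((-1 + (-5 - 2))/3)))/(35638/9) = (980 + (-11 + 21*((-1 - 7)/3)))*(9/35638) = (980 + (-11 + 21*((1/3)*(-8))))*(9/35638) = (980 + (-11 + 21*(-8/3)))*(9/35638) = (980 + (-11 - 56))*(9/35638) = (980 - 67)*(9/35638) = 913*(9/35638) = 8217/35638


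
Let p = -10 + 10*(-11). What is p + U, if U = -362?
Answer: -482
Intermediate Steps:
p = -120 (p = -10 - 110 = -120)
p + U = -120 - 362 = -482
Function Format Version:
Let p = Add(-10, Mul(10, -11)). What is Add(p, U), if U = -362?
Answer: -482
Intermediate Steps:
p = -120 (p = Add(-10, -110) = -120)
Add(p, U) = Add(-120, -362) = -482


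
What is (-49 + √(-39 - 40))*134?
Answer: -6566 + 134*I*√79 ≈ -6566.0 + 1191.0*I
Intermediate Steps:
(-49 + √(-39 - 40))*134 = (-49 + √(-79))*134 = (-49 + I*√79)*134 = -6566 + 134*I*√79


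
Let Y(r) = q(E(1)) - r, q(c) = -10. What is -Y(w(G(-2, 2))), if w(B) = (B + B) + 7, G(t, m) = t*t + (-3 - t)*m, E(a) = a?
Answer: 21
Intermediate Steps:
G(t, m) = t² + m*(-3 - t)
w(B) = 7 + 2*B (w(B) = 2*B + 7 = 7 + 2*B)
Y(r) = -10 - r
-Y(w(G(-2, 2))) = -(-10 - (7 + 2*((-2)² - 3*2 - 1*2*(-2)))) = -(-10 - (7 + 2*(4 - 6 + 4))) = -(-10 - (7 + 2*2)) = -(-10 - (7 + 4)) = -(-10 - 1*11) = -(-10 - 11) = -1*(-21) = 21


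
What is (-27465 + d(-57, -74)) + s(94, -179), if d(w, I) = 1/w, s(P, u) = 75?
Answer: -1561231/57 ≈ -27390.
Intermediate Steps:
(-27465 + d(-57, -74)) + s(94, -179) = (-27465 + 1/(-57)) + 75 = (-27465 - 1/57) + 75 = -1565506/57 + 75 = -1561231/57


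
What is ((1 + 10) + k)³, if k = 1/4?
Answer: 91125/64 ≈ 1423.8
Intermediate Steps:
k = ¼ ≈ 0.25000
((1 + 10) + k)³ = ((1 + 10) + ¼)³ = (11 + ¼)³ = (45/4)³ = 91125/64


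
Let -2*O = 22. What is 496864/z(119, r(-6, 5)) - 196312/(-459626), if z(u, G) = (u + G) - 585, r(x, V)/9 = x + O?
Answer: -114125047868/142254247 ≈ -802.26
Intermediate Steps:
O = -11 (O = -½*22 = -11)
r(x, V) = -99 + 9*x (r(x, V) = 9*(x - 11) = 9*(-11 + x) = -99 + 9*x)
z(u, G) = -585 + G + u (z(u, G) = (G + u) - 585 = -585 + G + u)
496864/z(119, r(-6, 5)) - 196312/(-459626) = 496864/(-585 + (-99 + 9*(-6)) + 119) - 196312/(-459626) = 496864/(-585 + (-99 - 54) + 119) - 196312*(-1/459626) = 496864/(-585 - 153 + 119) + 98156/229813 = 496864/(-619) + 98156/229813 = 496864*(-1/619) + 98156/229813 = -496864/619 + 98156/229813 = -114125047868/142254247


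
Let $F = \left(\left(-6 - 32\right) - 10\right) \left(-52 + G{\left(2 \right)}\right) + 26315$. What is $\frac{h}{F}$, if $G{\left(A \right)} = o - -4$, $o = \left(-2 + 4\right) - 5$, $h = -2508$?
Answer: $- \frac{2508}{28763} \approx -0.087195$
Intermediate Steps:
$o = -3$ ($o = 2 - 5 = -3$)
$G{\left(A \right)} = 1$ ($G{\left(A \right)} = -3 - -4 = -3 + 4 = 1$)
$F = 28763$ ($F = \left(\left(-6 - 32\right) - 10\right) \left(-52 + 1\right) + 26315 = \left(-38 - 10\right) \left(-51\right) + 26315 = \left(-48\right) \left(-51\right) + 26315 = 2448 + 26315 = 28763$)
$\frac{h}{F} = - \frac{2508}{28763}$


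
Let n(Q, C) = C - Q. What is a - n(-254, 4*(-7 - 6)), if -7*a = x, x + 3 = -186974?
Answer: 26509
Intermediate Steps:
x = -186977 (x = -3 - 186974 = -186977)
a = 26711 (a = -⅐*(-186977) = 26711)
a - n(-254, 4*(-7 - 6)) = 26711 - (4*(-7 - 6) - 1*(-254)) = 26711 - (4*(-13) + 254) = 26711 - (-52 + 254) = 26711 - 1*202 = 26711 - 202 = 26509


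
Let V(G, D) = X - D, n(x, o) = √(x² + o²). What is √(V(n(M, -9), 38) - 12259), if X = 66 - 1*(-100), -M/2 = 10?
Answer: I*√12131 ≈ 110.14*I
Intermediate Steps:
M = -20 (M = -2*10 = -20)
X = 166 (X = 66 + 100 = 166)
n(x, o) = √(o² + x²)
V(G, D) = 166 - D
√(V(n(M, -9), 38) - 12259) = √((166 - 1*38) - 12259) = √((166 - 38) - 12259) = √(128 - 12259) = √(-12131) = I*√12131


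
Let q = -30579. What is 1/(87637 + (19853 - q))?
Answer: 1/138069 ≈ 7.2428e-6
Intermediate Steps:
1/(87637 + (19853 - q)) = 1/(87637 + (19853 - 1*(-30579))) = 1/(87637 + (19853 + 30579)) = 1/(87637 + 50432) = 1/138069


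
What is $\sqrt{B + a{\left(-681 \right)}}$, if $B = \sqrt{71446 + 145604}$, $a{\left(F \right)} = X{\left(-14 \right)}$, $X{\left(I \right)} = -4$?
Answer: $\sqrt{-4 + 5 \sqrt{8682}} \approx 21.492$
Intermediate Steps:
$a{\left(F \right)} = -4$
$B = 5 \sqrt{8682}$ ($B = \sqrt{217050} = 5 \sqrt{8682} \approx 465.89$)
$\sqrt{B + a{\left(-681 \right)}} = \sqrt{5 \sqrt{8682} - 4} = \sqrt{-4 + 5 \sqrt{8682}}$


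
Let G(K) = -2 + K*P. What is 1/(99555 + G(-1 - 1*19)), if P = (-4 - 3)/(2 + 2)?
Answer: 1/99588 ≈ 1.0041e-5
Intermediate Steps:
P = -7/4 ≈ -1.7500
G(K) = -2 - 7*K/4 (G(K) = -2 + K*(-7/4) = -2 - 7*K/4)
1/(99555 + G(-1 - 1*19)) = 1/(99555 + (-2 - 7*(-1 - 1*19)/4)) = 1/(99555 + (-2 - 7*(-1 - 19)/4)) = 1/(99555 + (-2 - 7/4*(-20))) = 1/(99555 + (-2 + 35)) = 1/(99555 + 33) = 1/99588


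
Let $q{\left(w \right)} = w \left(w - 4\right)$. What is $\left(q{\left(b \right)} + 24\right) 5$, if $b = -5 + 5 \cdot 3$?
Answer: $420$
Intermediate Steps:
$b = 10$ ($b = -5 + 15 = 10$)
$q{\left(w \right)} = w \left(-4 + w\right)$
$\left(q{\left(b \right)} + 24\right) 5 = \left(10 \left(-4 + 10\right) + 24\right) 5 = \left(10 \cdot 6 + 24\right) 5 = \left(60 + 24\right) 5 = 84 \cdot 5 = 420$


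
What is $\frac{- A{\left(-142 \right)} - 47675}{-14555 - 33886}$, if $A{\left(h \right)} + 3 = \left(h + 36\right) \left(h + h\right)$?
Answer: $\frac{77776}{48441} \approx 1.6056$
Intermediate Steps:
$A{\left(h \right)} = -3 + 2 h \left(36 + h\right)$ ($A{\left(h \right)} = -3 + \left(h + 36\right) \left(h + h\right) = -3 + \left(36 + h\right) 2 h = -3 + 2 h \left(36 + h\right)$)
$\frac{- A{\left(-142 \right)} - 47675}{-14555 - 33886} = \frac{- (-3 + 2 \left(-142\right)^{2} + 72 \left(-142\right)) - 47675}{-14555 - 33886} = \frac{- (-3 + 2 \cdot 20164 - 10224) - 47675}{-48441} = \left(- (-3 + 40328 - 10224) - 47675\right) \left(- \frac{1}{48441}\right) = \left(\left(-1\right) 30101 - 47675\right) \left(- \frac{1}{48441}\right) = \left(-30101 - 47675\right) \left(- \frac{1}{48441}\right) = \left(-77776\right) \left(- \frac{1}{48441}\right) = \frac{77776}{48441}$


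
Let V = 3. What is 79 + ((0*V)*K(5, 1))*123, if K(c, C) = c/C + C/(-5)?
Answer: 79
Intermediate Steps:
K(c, C) = -C/5 + c/C (K(c, C) = c/C + C*(-⅕) = c/C - C/5 = -C/5 + c/C)
79 + ((0*V)*K(5, 1))*123 = 79 + ((0*3)*(-⅕*1 + 5/1))*123 = 79 + (0*(-⅕ + 5*1))*123 = 79 + (0*(-⅕ + 5))*123 = 79 + (0*(24/5))*123 = 79 + 0*123 = 79 + 0 = 79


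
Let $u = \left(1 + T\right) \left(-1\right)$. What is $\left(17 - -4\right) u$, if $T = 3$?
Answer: $-84$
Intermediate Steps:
$u = -4$ ($u = \left(1 + 3\right) \left(-1\right) = 4 \left(-1\right) = -4$)
$\left(17 - -4\right) u = \left(17 - -4\right) \left(-4\right) = \left(17 + \left(-5 + 9\right)\right) \left(-4\right) = \left(17 + 4\right) \left(-4\right) = 21 \left(-4\right) = -84$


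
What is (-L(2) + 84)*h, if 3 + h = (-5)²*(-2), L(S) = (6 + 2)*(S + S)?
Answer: -2756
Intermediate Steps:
L(S) = 16*S (L(S) = 8*(2*S) = 16*S)
h = -53 (h = -3 + (-5)²*(-2) = -3 + 25*(-2) = -3 - 50 = -53)
(-L(2) + 84)*h = (-16*2 + 84)*(-53) = (-1*32 + 84)*(-53) = (-32 + 84)*(-53) = 52*(-53) = -2756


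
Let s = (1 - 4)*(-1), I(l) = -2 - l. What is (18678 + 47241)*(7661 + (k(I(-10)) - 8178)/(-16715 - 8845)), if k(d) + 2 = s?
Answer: 4302826183901/8520 ≈ 5.0503e+8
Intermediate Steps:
s = 3 (s = -3*(-1) = 3)
k(d) = 1 (k(d) = -2 + 3 = 1)
(18678 + 47241)*(7661 + (k(I(-10)) - 8178)/(-16715 - 8845)) = (18678 + 47241)*(7661 + (1 - 8178)/(-16715 - 8845)) = 65919*(7661 - 8177/(-25560)) = 65919*(7661 - 8177*(-1/25560)) = 65919*(7661 + 8177/25560) = 65919*(195823337/25560) = 4302826183901/8520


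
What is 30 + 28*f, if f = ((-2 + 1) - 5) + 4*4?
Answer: 310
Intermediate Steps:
f = 10 (f = (-1 - 5) + 16 = -6 + 16 = 10)
30 + 28*f = 30 + 28*10 = 30 + 280 = 310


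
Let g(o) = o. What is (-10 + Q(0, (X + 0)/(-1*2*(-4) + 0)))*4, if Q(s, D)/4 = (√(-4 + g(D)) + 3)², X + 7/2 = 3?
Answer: 39 + 24*I*√65 ≈ 39.0 + 193.49*I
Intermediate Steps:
X = -½ (X = -7/2 + 3 = -½ ≈ -0.50000)
Q(s, D) = 4*(3 + √(-4 + D))² (Q(s, D) = 4*(√(-4 + D) + 3)² = 4*(3 + √(-4 + D))²)
(-10 + Q(0, (X + 0)/(-1*2*(-4) + 0)))*4 = (-10 + 4*(3 + √(-4 + (-½ + 0)/(-1*2*(-4) + 0)))²)*4 = (-10 + 4*(3 + √(-4 - 1/(2*(-2*(-4) + 0))))²)*4 = (-10 + 4*(3 + √(-4 - 1/(2*(8 + 0))))²)*4 = (-10 + 4*(3 + √(-4 - ½/8))²)*4 = (-10 + 4*(3 + √(-4 - ½*⅛))²)*4 = (-10 + 4*(3 + √(-4 - 1/16))²)*4 = (-10 + 4*(3 + √(-65/16))²)*4 = (-10 + 4*(3 + I*√65/4)²)*4 = -40 + 16*(3 + I*√65/4)²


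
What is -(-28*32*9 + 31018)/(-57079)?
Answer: 22954/57079 ≈ 0.40214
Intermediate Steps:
-(-28*32*9 + 31018)/(-57079) = -(-896*9 + 31018)*(-1)/57079 = -(-8064 + 31018)*(-1)/57079 = -22954*(-1)/57079 = -1*(-22954/57079) = 22954/57079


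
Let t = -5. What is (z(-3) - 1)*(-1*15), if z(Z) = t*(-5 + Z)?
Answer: -585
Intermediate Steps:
z(Z) = 25 - 5*Z (z(Z) = -5*(-5 + Z) = 25 - 5*Z)
(z(-3) - 1)*(-1*15) = ((25 - 5*(-3)) - 1)*(-1*15) = ((25 + 15) - 1)*(-15) = (40 - 1)*(-15) = 39*(-15) = -585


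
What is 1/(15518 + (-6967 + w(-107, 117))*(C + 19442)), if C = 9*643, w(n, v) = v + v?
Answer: -1/169851339 ≈ -5.8875e-9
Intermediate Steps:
w(n, v) = 2*v
C = 5787
1/(15518 + (-6967 + w(-107, 117))*(C + 19442)) = 1/(15518 + (-6967 + 2*117)*(5787 + 19442)) = 1/(15518 + (-6967 + 234)*25229) = 1/(15518 - 6733*25229) = 1/(15518 - 169866857) = 1/(-169851339) = -1/169851339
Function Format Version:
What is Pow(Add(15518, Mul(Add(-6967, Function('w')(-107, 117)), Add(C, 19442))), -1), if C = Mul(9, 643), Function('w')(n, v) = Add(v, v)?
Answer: Rational(-1, 169851339) ≈ -5.8875e-9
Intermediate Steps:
Function('w')(n, v) = Mul(2, v)
C = 5787
Pow(Add(15518, Mul(Add(-6967, Function('w')(-107, 117)), Add(C, 19442))), -1) = Pow(Add(15518, Mul(Add(-6967, Mul(2, 117)), Add(5787, 19442))), -1) = Pow(Add(15518, Mul(Add(-6967, 234), 25229)), -1) = Pow(Add(15518, Mul(-6733, 25229)), -1) = Pow(Add(15518, -169866857), -1) = Pow(-169851339, -1) = Rational(-1, 169851339)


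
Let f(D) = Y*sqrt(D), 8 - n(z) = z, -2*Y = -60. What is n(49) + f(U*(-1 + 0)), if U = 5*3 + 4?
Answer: -41 + 30*I*sqrt(19) ≈ -41.0 + 130.77*I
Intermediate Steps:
U = 19 (U = 15 + 4 = 19)
Y = 30 (Y = -1/2*(-60) = 30)
n(z) = 8 - z
f(D) = 30*sqrt(D)
n(49) + f(U*(-1 + 0)) = (8 - 1*49) + 30*sqrt(19*(-1 + 0)) = (8 - 49) + 30*sqrt(19*(-1)) = -41 + 30*sqrt(-19) = -41 + 30*(I*sqrt(19)) = -41 + 30*I*sqrt(19)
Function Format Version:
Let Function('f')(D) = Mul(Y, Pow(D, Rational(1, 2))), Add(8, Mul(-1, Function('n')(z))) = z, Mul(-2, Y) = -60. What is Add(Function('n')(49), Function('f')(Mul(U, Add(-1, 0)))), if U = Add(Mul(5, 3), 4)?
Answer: Add(-41, Mul(30, I, Pow(19, Rational(1, 2)))) ≈ Add(-41.000, Mul(130.77, I))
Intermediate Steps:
U = 19 (U = Add(15, 4) = 19)
Y = 30 (Y = Mul(Rational(-1, 2), -60) = 30)
Function('n')(z) = Add(8, Mul(-1, z))
Function('f')(D) = Mul(30, Pow(D, Rational(1, 2)))
Add(Function('n')(49), Function('f')(Mul(U, Add(-1, 0)))) = Add(Add(8, Mul(-1, 49)), Mul(30, Pow(Mul(19, Add(-1, 0)), Rational(1, 2)))) = Add(Add(8, -49), Mul(30, Pow(Mul(19, -1), Rational(1, 2)))) = Add(-41, Mul(30, Pow(-19, Rational(1, 2)))) = Add(-41, Mul(30, Mul(I, Pow(19, Rational(1, 2))))) = Add(-41, Mul(30, I, Pow(19, Rational(1, 2))))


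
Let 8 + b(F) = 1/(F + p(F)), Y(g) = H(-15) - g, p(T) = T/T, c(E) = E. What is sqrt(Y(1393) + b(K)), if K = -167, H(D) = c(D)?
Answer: I*sqrt(39019462)/166 ≈ 37.63*I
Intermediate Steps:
H(D) = D
p(T) = 1
Y(g) = -15 - g
b(F) = -8 + 1/(1 + F) (b(F) = -8 + 1/(F + 1) = -8 + 1/(1 + F))
sqrt(Y(1393) + b(K)) = sqrt((-15 - 1*1393) + (-7 - 8*(-167))/(1 - 167)) = sqrt((-15 - 1393) + (-7 + 1336)/(-166)) = sqrt(-1408 - 1/166*1329) = sqrt(-1408 - 1329/166) = sqrt(-235057/166) = I*sqrt(39019462)/166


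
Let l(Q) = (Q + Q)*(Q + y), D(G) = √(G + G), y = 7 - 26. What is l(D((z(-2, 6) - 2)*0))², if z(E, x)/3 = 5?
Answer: 0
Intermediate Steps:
z(E, x) = 15 (z(E, x) = 3*5 = 15)
y = -19
D(G) = √2*√G (D(G) = √(2*G) = √2*√G)
l(Q) = 2*Q*(-19 + Q) (l(Q) = (Q + Q)*(Q - 19) = (2*Q)*(-19 + Q) = 2*Q*(-19 + Q))
l(D((z(-2, 6) - 2)*0))² = (2*(√2*√((15 - 2)*0))*(-19 + √2*√((15 - 2)*0)))² = (2*(√2*√(13*0))*(-19 + √2*√(13*0)))² = (2*(√2*√0)*(-19 + √2*√0))² = (2*(√2*0)*(-19 + √2*0))² = (2*0*(-19 + 0))² = (2*0*(-19))² = 0² = 0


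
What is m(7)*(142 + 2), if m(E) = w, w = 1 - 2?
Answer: -144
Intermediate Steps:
w = -1
m(E) = -1
m(7)*(142 + 2) = -(142 + 2) = -1*144 = -144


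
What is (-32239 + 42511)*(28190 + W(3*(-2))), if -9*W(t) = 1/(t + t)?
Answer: 2606109976/9 ≈ 2.8957e+8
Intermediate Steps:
W(t) = -1/(18*t) (W(t) = -1/(9*(t + t)) = -1/(2*t)/9 = -1/(18*t))
(-32239 + 42511)*(28190 + W(3*(-2))) = (-32239 + 42511)*(28190 - 1/(18*(3*(-2)))) = 10272*(28190 - 1/18/(-6)) = 10272*(28190 - 1/18*(-⅙)) = 10272*(28190 + 1/108) = 10272*(3044521/108) = 2606109976/9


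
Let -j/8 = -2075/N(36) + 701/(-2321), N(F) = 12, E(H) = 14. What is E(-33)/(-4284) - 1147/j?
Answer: -613384160/738146511 ≈ -0.83098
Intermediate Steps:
j = 9648974/6963 (j = -8*(-2075/12 + 701/(-2321)) = -8*(-2075*1/12 + 701*(-1/2321)) = -8*(-2075/12 - 701/2321) = -8*(-4824487/27852) = 9648974/6963 ≈ 1385.8)
E(-33)/(-4284) - 1147/j = 14/(-4284) - 1147/9648974/6963 = 14*(-1/4284) - 1147*6963/9648974 = -1/306 - 7986561/9648974 = -613384160/738146511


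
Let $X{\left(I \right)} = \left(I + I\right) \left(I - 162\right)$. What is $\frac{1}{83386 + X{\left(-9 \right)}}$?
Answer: $\frac{1}{86464} \approx 1.1566 \cdot 10^{-5}$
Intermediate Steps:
$X{\left(I \right)} = 2 I \left(-162 + I\right)$
$\frac{1}{83386 + X{\left(-9 \right)}} = \frac{1}{83386 + 2 \left(-9\right) \left(-162 - 9\right)} = \frac{1}{83386 + 2 \left(-9\right) \left(-171\right)} = \frac{1}{83386 + 3078} = \frac{1}{86464}$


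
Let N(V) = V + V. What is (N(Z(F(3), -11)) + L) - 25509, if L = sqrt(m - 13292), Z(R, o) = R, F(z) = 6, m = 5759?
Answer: -25497 + 9*I*sqrt(93) ≈ -25497.0 + 86.793*I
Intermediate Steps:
N(V) = 2*V
L = 9*I*sqrt(93) (L = sqrt(5759 - 13292) = sqrt(-7533) = 9*I*sqrt(93) ≈ 86.793*I)
(N(Z(F(3), -11)) + L) - 25509 = (2*6 + 9*I*sqrt(93)) - 25509 = (12 + 9*I*sqrt(93)) - 25509 = -25497 + 9*I*sqrt(93)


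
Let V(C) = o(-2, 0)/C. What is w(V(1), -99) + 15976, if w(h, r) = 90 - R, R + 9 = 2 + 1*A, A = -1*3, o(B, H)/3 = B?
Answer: 16076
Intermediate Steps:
o(B, H) = 3*B
A = -3
R = -10 (R = -9 + (2 + 1*(-3)) = -9 + (2 - 3) = -9 - 1 = -10)
V(C) = -6/C (V(C) = (3*(-2))/C = -6/C)
w(h, r) = 100 (w(h, r) = 90 - 1*(-10) = 90 + 10 = 100)
w(V(1), -99) + 15976 = 100 + 15976 = 16076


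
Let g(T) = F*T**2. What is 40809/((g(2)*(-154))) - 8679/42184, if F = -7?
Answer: 52626969/5684294 ≈ 9.2583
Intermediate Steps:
g(T) = -7*T**2
40809/((g(2)*(-154))) - 8679/42184 = 40809/((-7*2**2*(-154))) - 8679/42184 = 40809/((-7*4*(-154))) - 8679*1/42184 = 40809/((-28*(-154))) - 8679/42184 = 40809/4312 - 8679/42184 = 52626969/5684294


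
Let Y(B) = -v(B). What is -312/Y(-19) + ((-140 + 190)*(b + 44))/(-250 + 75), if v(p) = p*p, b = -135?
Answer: 9698/361 ≈ 26.864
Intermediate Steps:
v(p) = p²
Y(B) = -B²
-312/Y(-19) + ((-140 + 190)*(b + 44))/(-250 + 75) = -312/((-1*(-19)²)) + ((-140 + 190)*(-135 + 44))/(-250 + 75) = -312/((-1*361)) + (50*(-91))/(-175) = -312/(-361) - 4550*(-1/175) = -312*(-1/361) + 26 = 312/361 + 26 = 9698/361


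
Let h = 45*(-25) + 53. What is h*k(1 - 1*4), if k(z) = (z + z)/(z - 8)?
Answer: -6432/11 ≈ -584.73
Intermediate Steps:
k(z) = 2*z/(-8 + z) (k(z) = (2*z)/(-8 + z) = 2*z/(-8 + z))
h = -1072 (h = -1125 + 53 = -1072)
h*k(1 - 1*4) = -2144*(1 - 1*4)/(-8 + (1 - 1*4)) = -2144*(1 - 4)/(-8 + (1 - 4)) = -2144*(-3)/(-8 - 3) = -2144*(-3)/(-11) = -2144*(-3)*(-1)/11 = -1072*6/11 = -6432/11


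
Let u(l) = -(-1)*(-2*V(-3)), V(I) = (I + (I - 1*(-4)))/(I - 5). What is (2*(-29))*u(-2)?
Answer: 29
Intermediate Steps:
V(I) = (4 + 2*I)/(-5 + I) (V(I) = (I + (I + 4))/(-5 + I) = (I + (4 + I))/(-5 + I) = (4 + 2*I)/(-5 + I))
u(l) = -½ (u(l) = -(-1)*(-4*(2 - 3)/(-5 - 3)) = -(-1)*(-4*(-1)/(-8)) = -(-1)*(-4*(-1)*(-1)/8) = -(-1)*(-2*¼) = -(-1)*(-1)/2 = -1*½ = -½)
(2*(-29))*u(-2) = (2*(-29))*(-½) = -58*(-½) = 29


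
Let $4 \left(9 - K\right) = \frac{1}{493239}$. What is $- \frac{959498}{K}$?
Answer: $- \frac{1893047336088}{17756603} \approx -1.0661 \cdot 10^{5}$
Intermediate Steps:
$K = \frac{17756603}{1972956}$ ($K = 9 - \frac{1}{4 \cdot 493239} = 9 - \frac{1}{1972956} = \frac{17756603}{1972956} \approx 9.0$)
$- \frac{959498}{K} = - \frac{959498}{\frac{17756603}{1972956}} = \left(-959498\right) \frac{1972956}{17756603} = - \frac{1893047336088}{17756603}$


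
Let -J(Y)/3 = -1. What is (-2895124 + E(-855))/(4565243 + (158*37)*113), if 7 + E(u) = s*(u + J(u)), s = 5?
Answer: -2899391/5225841 ≈ -0.55482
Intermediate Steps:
J(Y) = 3 (J(Y) = -3*(-1) = 3)
E(u) = 8 + 5*u (E(u) = -7 + 5*(u + 3) = -7 + 5*(3 + u) = -7 + (15 + 5*u) = 8 + 5*u)
(-2895124 + E(-855))/(4565243 + (158*37)*113) = (-2895124 + (8 + 5*(-855)))/(4565243 + (158*37)*113) = (-2895124 + (8 - 4275))/(4565243 + 5846*113) = (-2895124 - 4267)/(4565243 + 660598) = -2899391/5225841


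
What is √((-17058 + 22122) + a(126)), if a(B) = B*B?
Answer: 2*√5235 ≈ 144.71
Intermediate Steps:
a(B) = B²
√((-17058 + 22122) + a(126)) = √((-17058 + 22122) + 126²) = √(5064 + 15876) = √20940 = 2*√5235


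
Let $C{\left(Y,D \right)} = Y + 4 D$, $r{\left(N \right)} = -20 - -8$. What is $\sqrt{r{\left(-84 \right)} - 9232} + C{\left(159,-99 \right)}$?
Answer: $-237 + 2 i \sqrt{2311} \approx -237.0 + 96.146 i$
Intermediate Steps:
$r{\left(N \right)} = -12$ ($r{\left(N \right)} = -20 + 8 = -12$)
$\sqrt{r{\left(-84 \right)} - 9232} + C{\left(159,-99 \right)} = \sqrt{-12 - 9232} + \left(159 + 4 \left(-99\right)\right) = \sqrt{-9244} + \left(159 - 396\right) = 2 i \sqrt{2311} - 237 = -237 + 2 i \sqrt{2311}$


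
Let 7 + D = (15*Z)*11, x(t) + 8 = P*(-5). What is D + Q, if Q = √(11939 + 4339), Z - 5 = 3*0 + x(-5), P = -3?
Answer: 1973 + √16278 ≈ 2100.6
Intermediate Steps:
x(t) = 7 (x(t) = -8 - 3*(-5) = -8 + 15 = 7)
Z = 12 (Z = 5 + (3*0 + 7) = 5 + (0 + 7) = 5 + 7 = 12)
Q = √16278 ≈ 127.59
D = 1973 (D = -7 + (15*12)*11 = -7 + 180*11 = -7 + 1980 = 1973)
D + Q = 1973 + √16278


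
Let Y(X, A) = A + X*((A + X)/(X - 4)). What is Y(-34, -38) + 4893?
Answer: 91021/19 ≈ 4790.6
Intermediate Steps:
Y(X, A) = A + X*(A + X)/(-4 + X) (Y(X, A) = A + X*((A + X)/(-4 + X)) = A + X*(A + X)/(-4 + X))
Y(-34, -38) + 4893 = ((-34)² - 4*(-38) + 2*(-38)*(-34))/(-4 - 34) + 4893 = (1156 + 152 + 2584)/(-38) + 4893 = -1/38*3892 + 4893 = -1946/19 + 4893 = 91021/19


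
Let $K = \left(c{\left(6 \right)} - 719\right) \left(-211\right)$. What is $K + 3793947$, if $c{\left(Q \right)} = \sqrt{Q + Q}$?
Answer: $3945656 - 422 \sqrt{3} \approx 3.9449 \cdot 10^{6}$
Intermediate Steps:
$c{\left(Q \right)} = \sqrt{2} \sqrt{Q}$ ($c{\left(Q \right)} = \sqrt{2 Q} = \sqrt{2} \sqrt{Q}$)
$K = 151709 - 422 \sqrt{3}$ ($K = \left(\sqrt{2} \sqrt{6} - 719\right) \left(-211\right) = \left(2 \sqrt{3} - 719\right) \left(-211\right) = \left(-719 + 2 \sqrt{3}\right) \left(-211\right) = 151709 - 422 \sqrt{3} \approx 1.5098 \cdot 10^{5}$)
$K + 3793947 = \left(151709 - 422 \sqrt{3}\right) + 3793947 = 3945656 - 422 \sqrt{3}$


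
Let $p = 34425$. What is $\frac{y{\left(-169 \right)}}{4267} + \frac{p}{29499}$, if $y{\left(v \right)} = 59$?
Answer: $\frac{49543972}{41957411} \approx 1.1808$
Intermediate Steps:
$\frac{y{\left(-169 \right)}}{4267} + \frac{p}{29499} = \frac{59}{4267} + \frac{34425}{29499} = 59 \cdot \frac{1}{4267} + 34425 \cdot \frac{1}{29499} = \frac{59}{4267} + \frac{11475}{9833} = \frac{49543972}{41957411}$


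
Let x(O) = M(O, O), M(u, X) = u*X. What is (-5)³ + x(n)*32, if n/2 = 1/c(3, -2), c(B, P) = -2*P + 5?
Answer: -9997/81 ≈ -123.42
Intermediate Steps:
c(B, P) = 5 - 2*P
n = 2/9 (n = 2/(5 - 2*(-2)) = 2/(5 + 4) = 2/9 ≈ 0.22222)
M(u, X) = X*u
x(O) = O² (x(O) = O*O = O²)
(-5)³ + x(n)*32 = (-5)³ + (2/9)²*32 = -125 + (4/81)*32 = -125 + 128/81 = -9997/81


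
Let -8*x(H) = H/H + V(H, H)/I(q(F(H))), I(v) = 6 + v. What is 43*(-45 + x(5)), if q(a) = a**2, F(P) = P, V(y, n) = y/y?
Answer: -60157/31 ≈ -1940.5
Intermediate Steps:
V(y, n) = 1
x(H) = -1/8 - 1/(8*(6 + H**2)) (x(H) = -(H/H + 1/(6 + H**2))/8 = -(1 + 1/(6 + H**2))/8 = -1/8 - 1/(8*(6 + H**2)))
43*(-45 + x(5)) = 43*(-45 + (-7 - 1*5**2)/(8*(6 + 5**2))) = 43*(-45 + (-7 - 1*25)/(8*(6 + 25))) = 43*(-45 + (1/8)*(-7 - 25)/31) = 43*(-45 + (1/8)*(1/31)*(-32)) = 43*(-45 - 4/31) = 43*(-1399/31) = -60157/31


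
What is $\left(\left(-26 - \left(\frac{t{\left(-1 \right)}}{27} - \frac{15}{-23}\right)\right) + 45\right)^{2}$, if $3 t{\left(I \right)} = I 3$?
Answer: $\frac{130347889}{385641} \approx 338.0$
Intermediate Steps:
$t{\left(I \right)} = I$ ($t{\left(I \right)} = \frac{I 3}{3} = \frac{3 I}{3} = I$)
$\left(\left(-26 - \left(\frac{t{\left(-1 \right)}}{27} - \frac{15}{-23}\right)\right) + 45\right)^{2} = \left(\left(-26 - \left(- \frac{1}{27} - \frac{15}{-23}\right)\right) + 45\right)^{2} = \left(\left(-26 - \left(\left(-1\right) \frac{1}{27} - - \frac{15}{23}\right)\right) + 45\right)^{2} = \left(\left(-26 - \left(- \frac{1}{27} + \frac{15}{23}\right)\right) + 45\right)^{2} = \left(\left(-26 - \frac{382}{621}\right) + 45\right)^{2} = \left(- \frac{16528}{621} + 45\right)^{2} = \left(\frac{11417}{621}\right)^{2} = \frac{130347889}{385641}$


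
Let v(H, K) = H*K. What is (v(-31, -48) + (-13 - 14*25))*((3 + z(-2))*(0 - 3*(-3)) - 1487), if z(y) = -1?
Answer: -1652625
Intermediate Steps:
(v(-31, -48) + (-13 - 14*25))*((3 + z(-2))*(0 - 3*(-3)) - 1487) = (-31*(-48) + (-13 - 14*25))*((3 - 1)*(0 - 3*(-3)) - 1487) = (1488 + (-13 - 350))*(2*(0 + 9) - 1487) = (1488 - 363)*(2*9 - 1487) = 1125*(18 - 1487) = 1125*(-1469) = -1652625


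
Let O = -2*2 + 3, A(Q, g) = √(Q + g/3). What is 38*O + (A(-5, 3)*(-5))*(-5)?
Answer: -38 + 50*I ≈ -38.0 + 50.0*I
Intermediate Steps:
A(Q, g) = √(Q + g/3) (A(Q, g) = √(Q + g*(⅓)) = √(Q + g/3))
O = -1 (O = -4 + 3 = -1)
38*O + (A(-5, 3)*(-5))*(-5) = 38*(-1) + ((√(3*3 + 9*(-5))/3)*(-5))*(-5) = -38 + ((√(9 - 45)/3)*(-5))*(-5) = -38 + ((√(-36)/3)*(-5))*(-5) = -38 + (((6*I)/3)*(-5))*(-5) = -38 + ((2*I)*(-5))*(-5) = -38 - 10*I*(-5) = -38 + 50*I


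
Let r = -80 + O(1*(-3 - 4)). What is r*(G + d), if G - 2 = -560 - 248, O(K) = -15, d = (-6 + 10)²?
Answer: 75050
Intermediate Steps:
d = 16 (d = 4² = 16)
G = -806 (G = 2 + (-560 - 248) = 2 - 808 = -806)
r = -95 (r = -80 - 15 = -95)
r*(G + d) = -95*(-806 + 16) = -95*(-790) = 75050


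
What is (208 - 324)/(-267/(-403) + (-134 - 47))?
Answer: 11687/18169 ≈ 0.64324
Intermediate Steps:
(208 - 324)/(-267/(-403) + (-134 - 47)) = -116/(-267*(-1/403) - 181) = -116/(267/403 - 181) = -116/(-72676/403) = -116*(-403/72676) = 11687/18169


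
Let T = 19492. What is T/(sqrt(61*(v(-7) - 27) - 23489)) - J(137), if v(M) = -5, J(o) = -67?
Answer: 67 - 19492*I*sqrt(25441)/25441 ≈ 67.0 - 122.21*I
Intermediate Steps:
T/(sqrt(61*(v(-7) - 27) - 23489)) - J(137) = 19492/(sqrt(61*(-5 - 27) - 23489)) - 1*(-67) = 19492/(sqrt(61*(-32) - 23489)) + 67 = 19492/(sqrt(-1952 - 23489)) + 67 = 19492/(sqrt(-25441)) + 67 = 19492/((I*sqrt(25441))) + 67 = 19492*(-I*sqrt(25441)/25441) + 67 = -19492*I*sqrt(25441)/25441 + 67 = 67 - 19492*I*sqrt(25441)/25441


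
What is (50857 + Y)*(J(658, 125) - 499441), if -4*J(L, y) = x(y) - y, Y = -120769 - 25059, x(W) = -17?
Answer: 94858079481/2 ≈ 4.7429e+10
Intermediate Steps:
Y = -145828
J(L, y) = 17/4 + y/4 (J(L, y) = -(-17 - y)/4 = 17/4 + y/4)
(50857 + Y)*(J(658, 125) - 499441) = (50857 - 145828)*((17/4 + (¼)*125) - 499441) = -94971*((17/4 + 125/4) - 499441) = -94971*(71/2 - 499441) = -94971*(-998811/2) = 94858079481/2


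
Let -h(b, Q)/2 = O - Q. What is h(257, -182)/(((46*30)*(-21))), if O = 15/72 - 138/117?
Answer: 18827/1506960 ≈ 0.012493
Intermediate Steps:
O = -101/104 (O = 15*(1/72) - 138*1/117 = 5/24 - 46/39 = -101/104 ≈ -0.97115)
h(b, Q) = 101/52 + 2*Q (h(b, Q) = -2*(-101/104 - Q) = 101/52 + 2*Q)
h(257, -182)/(((46*30)*(-21))) = (101/52 + 2*(-182))/(((46*30)*(-21))) = (101/52 - 364)/((1380*(-21))) = -18827/52/(-28980) = -18827/52*(-1/28980) = 18827/1506960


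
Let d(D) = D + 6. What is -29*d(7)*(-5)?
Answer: 1885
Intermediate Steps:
d(D) = 6 + D
-29*d(7)*(-5) = -29*(6 + 7)*(-5) = -29*13*(-5) = -377*(-5) = 1885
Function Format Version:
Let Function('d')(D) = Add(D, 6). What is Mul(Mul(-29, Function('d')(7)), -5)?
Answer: 1885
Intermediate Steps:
Function('d')(D) = Add(6, D)
Mul(Mul(-29, Function('d')(7)), -5) = Mul(Mul(-29, Add(6, 7)), -5) = Mul(Mul(-29, 13), -5) = Mul(-377, -5) = 1885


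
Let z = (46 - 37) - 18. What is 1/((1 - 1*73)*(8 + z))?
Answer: 1/72 ≈ 0.013889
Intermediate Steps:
z = -9 (z = 9 - 18 = -9)
1/((1 - 1*73)*(8 + z)) = 1/((1 - 1*73)*(8 - 9)) = 1/((1 - 73)*(-1)) = 1/(-72*(-1)) = 1/72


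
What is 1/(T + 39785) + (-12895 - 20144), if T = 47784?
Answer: -2893192190/87569 ≈ -33039.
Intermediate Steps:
1/(T + 39785) + (-12895 - 20144) = 1/(47784 + 39785) + (-12895 - 20144) = 1/87569 - 33039 = -2893192190/87569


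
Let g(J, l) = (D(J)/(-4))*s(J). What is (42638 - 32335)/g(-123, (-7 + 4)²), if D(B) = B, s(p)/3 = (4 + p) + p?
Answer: -20606/44649 ≈ -0.46151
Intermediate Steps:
s(p) = 12 + 6*p (s(p) = 3*((4 + p) + p) = 3*(4 + 2*p) = 12 + 6*p)
g(J, l) = -J*(12 + 6*J)/4 (g(J, l) = (J/(-4))*(12 + 6*J) = (J*(-¼))*(12 + 6*J) = (-J/4)*(12 + 6*J) = -J*(12 + 6*J)/4)
(42638 - 32335)/g(-123, (-7 + 4)²) = (42638 - 32335)/((-3/2*(-123)*(2 - 123))) = 10303/((-3/2*(-123)*(-121))) = 10303/(-44649/2) = 10303*(-2/44649) = -20606/44649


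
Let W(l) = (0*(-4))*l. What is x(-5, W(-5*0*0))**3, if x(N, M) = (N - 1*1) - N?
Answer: -1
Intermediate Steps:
W(l) = 0 (W(l) = 0*l = 0)
x(N, M) = -1 (x(N, M) = (N - 1) - N = (-1 + N) - N = -1)
x(-5, W(-5*0*0))**3 = (-1)**3 = -1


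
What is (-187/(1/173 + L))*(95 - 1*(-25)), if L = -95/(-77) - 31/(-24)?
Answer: -7174157760/809239 ≈ -8865.3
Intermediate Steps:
L = 4667/1848 (L = -95*(-1/77) - 31*(-1/24) = 95/77 + 31/24 = 4667/1848 ≈ 2.5254)
(-187/(1/173 + L))*(95 - 1*(-25)) = (-187/(1/173 + 4667/1848))*(95 - 1*(-25)) = (-187/(1/173 + 4667/1848))*(95 + 25) = (-187/(809239/319704))*120 = ((319704/809239)*(-187))*120 = -59784648/809239*120 = -7174157760/809239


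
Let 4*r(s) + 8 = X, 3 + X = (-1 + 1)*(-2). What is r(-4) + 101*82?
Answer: 33117/4 ≈ 8279.3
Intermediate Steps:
X = -3 (X = -3 + (-1 + 1)*(-2) = -3 + 0*(-2) = -3 + 0 = -3)
r(s) = -11/4 (r(s) = -2 + (¼)*(-3) = -2 - ¾ = -11/4)
r(-4) + 101*82 = -11/4 + 101*82 = -11/4 + 8282 = 33117/4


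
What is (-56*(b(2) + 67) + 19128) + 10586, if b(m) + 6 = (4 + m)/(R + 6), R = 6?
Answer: 26270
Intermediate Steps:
b(m) = -17/3 + m/12 (b(m) = -6 + (4 + m)/(6 + 6) = -6 + (4 + m)/12 = -6 + (4 + m)*(1/12) = -6 + (⅓ + m/12) = -17/3 + m/12)
(-56*(b(2) + 67) + 19128) + 10586 = (-56*((-17/3 + (1/12)*2) + 67) + 19128) + 10586 = (-56*((-17/3 + ⅙) + 67) + 19128) + 10586 = (-56*(-11/2 + 67) + 19128) + 10586 = (-56*123/2 + 19128) + 10586 = (-3444 + 19128) + 10586 = 15684 + 10586 = 26270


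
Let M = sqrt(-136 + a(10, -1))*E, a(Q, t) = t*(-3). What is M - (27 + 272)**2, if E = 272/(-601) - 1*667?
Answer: -89401 - 401139*I*sqrt(133)/601 ≈ -89401.0 - 7697.4*I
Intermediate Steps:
a(Q, t) = -3*t
E = -401139/601 (E = 272*(-1/601) - 667 = -272/601 - 667 = -401139/601 ≈ -667.45)
M = -401139*I*sqrt(133)/601 (M = sqrt(-136 - 3*(-1))*(-401139/601) = sqrt(-136 + 3)*(-401139/601) = sqrt(-133)*(-401139/601) = (I*sqrt(133))*(-401139/601) = -401139*I*sqrt(133)/601 ≈ -7697.4*I)
M - (27 + 272)**2 = -401139*I*sqrt(133)/601 - (27 + 272)**2 = -401139*I*sqrt(133)/601 - 1*299**2 = -401139*I*sqrt(133)/601 - 1*89401 = -401139*I*sqrt(133)/601 - 89401 = -89401 - 401139*I*sqrt(133)/601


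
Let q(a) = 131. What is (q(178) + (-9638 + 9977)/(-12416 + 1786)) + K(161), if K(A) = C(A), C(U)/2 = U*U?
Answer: 552472651/10630 ≈ 51973.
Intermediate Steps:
C(U) = 2*U² (C(U) = 2*(U*U) = 2*U²)
K(A) = 2*A²
(q(178) + (-9638 + 9977)/(-12416 + 1786)) + K(161) = (131 + (-9638 + 9977)/(-12416 + 1786)) + 2*161² = (131 + 339/(-10630)) + 2*25921 = (131 + 339*(-1/10630)) + 51842 = (131 - 339/10630) + 51842 = 1392191/10630 + 51842 = 552472651/10630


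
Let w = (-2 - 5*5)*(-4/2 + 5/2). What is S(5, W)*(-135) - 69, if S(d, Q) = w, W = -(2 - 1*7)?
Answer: 3507/2 ≈ 1753.5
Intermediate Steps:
W = 5 (W = -(2 - 7) = -1*(-5) = 5)
w = -27/2 (w = (-2 - 25)*(-4*½ + 5*(½)) = -27*(-2 + 5/2) = -27*½ = -27/2 ≈ -13.500)
S(d, Q) = -27/2
S(5, W)*(-135) - 69 = -27/2*(-135) - 69 = 3645/2 - 69 = 3507/2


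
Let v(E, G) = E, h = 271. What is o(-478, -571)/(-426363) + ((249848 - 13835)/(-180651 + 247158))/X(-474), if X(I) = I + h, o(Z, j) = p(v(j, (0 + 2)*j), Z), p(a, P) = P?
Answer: -4484465261/274109199063 ≈ -0.016360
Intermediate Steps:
o(Z, j) = Z
X(I) = 271 + I (X(I) = I + 271 = 271 + I)
o(-478, -571)/(-426363) + ((249848 - 13835)/(-180651 + 247158))/X(-474) = -478/(-426363) + ((249848 - 13835)/(-180651 + 247158))/(271 - 474) = -478*(-1/426363) + (236013/66507)/(-203) = 478/426363 + (236013*(1/66507))*(-1/203) = 478/426363 + (78671/22169)*(-1/203) = 478/426363 - 78671/4500307 = -4484465261/274109199063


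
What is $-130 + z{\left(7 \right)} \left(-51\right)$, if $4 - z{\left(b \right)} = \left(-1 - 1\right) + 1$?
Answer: $-385$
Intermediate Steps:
$z{\left(b \right)} = 5$ ($z{\left(b \right)} = 4 - \left(\left(-1 - 1\right) + 1\right) = 4 - \left(-2 + 1\right) = 4 - -1 = 4 + 1 = 5$)
$-130 + z{\left(7 \right)} \left(-51\right) = -130 + 5 \left(-51\right) = -130 - 255 = -385$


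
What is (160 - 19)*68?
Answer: 9588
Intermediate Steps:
(160 - 19)*68 = 141*68 = 9588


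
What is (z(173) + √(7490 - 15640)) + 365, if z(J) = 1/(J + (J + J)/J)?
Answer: 63876/175 + 5*I*√326 ≈ 365.01 + 90.277*I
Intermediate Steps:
z(J) = 1/(2 + J) (z(J) = 1/(J + (2*J)/J) = 1/(J + 2) = 1/(2 + J))
(z(173) + √(7490 - 15640)) + 365 = (1/(2 + 173) + √(7490 - 15640)) + 365 = (1/175 + √(-8150)) + 365 = (1/175 + 5*I*√326) + 365 = 63876/175 + 5*I*√326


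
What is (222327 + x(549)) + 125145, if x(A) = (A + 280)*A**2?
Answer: 250208901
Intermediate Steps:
x(A) = A**2*(280 + A) (x(A) = (280 + A)*A**2 = A**2*(280 + A))
(222327 + x(549)) + 125145 = (222327 + 549**2*(280 + 549)) + 125145 = (222327 + 301401*829) + 125145 = (222327 + 249861429) + 125145 = 250083756 + 125145 = 250208901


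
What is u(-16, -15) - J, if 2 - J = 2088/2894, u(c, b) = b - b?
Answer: -1850/1447 ≈ -1.2785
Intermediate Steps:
u(c, b) = 0
J = 1850/1447 (J = 2 - 2088/2894 = 2 - 1*1044/1447 = 2 - 1044/1447 = 1850/1447 ≈ 1.2785)
u(-16, -15) - J = 0 - 1*1850/1447 = 0 - 1850/1447 = -1850/1447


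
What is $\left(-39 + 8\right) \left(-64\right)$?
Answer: $1984$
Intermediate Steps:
$\left(-39 + 8\right) \left(-64\right) = \left(-31\right) \left(-64\right) = 1984$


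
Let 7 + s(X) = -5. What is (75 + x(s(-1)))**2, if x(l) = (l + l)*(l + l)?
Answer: 423801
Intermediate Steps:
s(X) = -12 (s(X) = -7 - 5 = -12)
x(l) = 4*l**2 (x(l) = (2*l)*(2*l) = 4*l**2)
(75 + x(s(-1)))**2 = (75 + 4*(-12)**2)**2 = (75 + 4*144)**2 = (75 + 576)**2 = 651**2 = 423801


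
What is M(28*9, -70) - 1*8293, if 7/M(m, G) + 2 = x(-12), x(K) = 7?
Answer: -41458/5 ≈ -8291.6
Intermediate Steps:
M(m, G) = 7/5 (M(m, G) = 7/(-2 + 7) = 7/5)
M(28*9, -70) - 1*8293 = 7/5 - 1*8293 = 7/5 - 8293 = -41458/5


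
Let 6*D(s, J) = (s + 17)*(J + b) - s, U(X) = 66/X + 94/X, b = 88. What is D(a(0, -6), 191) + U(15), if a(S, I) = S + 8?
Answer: 7031/6 ≈ 1171.8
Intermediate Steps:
U(X) = 160/X
a(S, I) = 8 + S
D(s, J) = -s/6 + (17 + s)*(88 + J)/6 (D(s, J) = ((s + 17)*(J + 88) - s)/6 = ((17 + s)*(88 + J) - s)/6 = (-s + (17 + s)*(88 + J))/6 = -s/6 + (17 + s)*(88 + J)/6)
D(a(0, -6), 191) + U(15) = (748/3 + (17/6)*191 + 29*(8 + 0)/2 + (1/6)*191*(8 + 0)) + 160/15 = (748/3 + 3247/6 + (29/2)*8 + (1/6)*191*8) + 160*(1/15) = (748/3 + 3247/6 + 116 + 764/3) + 32/3 = 6967/6 + 32/3 = 7031/6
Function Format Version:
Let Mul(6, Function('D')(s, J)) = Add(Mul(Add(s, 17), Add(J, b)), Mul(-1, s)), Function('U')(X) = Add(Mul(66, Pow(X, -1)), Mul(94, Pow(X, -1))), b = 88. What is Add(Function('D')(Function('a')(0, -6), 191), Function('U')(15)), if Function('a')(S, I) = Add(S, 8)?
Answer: Rational(7031, 6) ≈ 1171.8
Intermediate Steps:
Function('U')(X) = Mul(160, Pow(X, -1))
Function('a')(S, I) = Add(8, S)
Function('D')(s, J) = Add(Mul(Rational(-1, 6), s), Mul(Rational(1, 6), Add(17, s), Add(88, J))) (Function('D')(s, J) = Mul(Rational(1, 6), Add(Mul(Add(s, 17), Add(J, 88)), Mul(-1, s))) = Mul(Rational(1, 6), Add(Mul(Add(17, s), Add(88, J)), Mul(-1, s))) = Mul(Rational(1, 6), Add(Mul(-1, s), Mul(Add(17, s), Add(88, J)))) = Add(Mul(Rational(-1, 6), s), Mul(Rational(1, 6), Add(17, s), Add(88, J))))
Add(Function('D')(Function('a')(0, -6), 191), Function('U')(15)) = Add(Add(Rational(748, 3), Mul(Rational(17, 6), 191), Mul(Rational(29, 2), Add(8, 0)), Mul(Rational(1, 6), 191, Add(8, 0))), Mul(160, Pow(15, -1))) = Add(Add(Rational(748, 3), Rational(3247, 6), Mul(Rational(29, 2), 8), Mul(Rational(1, 6), 191, 8)), Mul(160, Rational(1, 15))) = Add(Add(Rational(748, 3), Rational(3247, 6), 116, Rational(764, 3)), Rational(32, 3)) = Add(Rational(6967, 6), Rational(32, 3)) = Rational(7031, 6)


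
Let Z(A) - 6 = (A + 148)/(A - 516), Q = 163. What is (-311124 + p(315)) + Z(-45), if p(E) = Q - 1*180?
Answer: -174546838/561 ≈ -3.1114e+5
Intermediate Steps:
p(E) = -17 (p(E) = 163 - 1*180 = 163 - 180 = -17)
Z(A) = 6 + (148 + A)/(-516 + A) (Z(A) = 6 + (A + 148)/(A - 516) = 6 + (148 + A)/(-516 + A))
(-311124 + p(315)) + Z(-45) = (-311124 - 17) + (-2948 + 7*(-45))/(-516 - 45) = -311141 + (-2948 - 315)/(-561) = -311141 - 1/561*(-3263) = -311141 + 3263/561 = -174546838/561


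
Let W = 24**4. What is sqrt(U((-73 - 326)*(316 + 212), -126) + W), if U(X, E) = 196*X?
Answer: 24*I*sqrt(71111) ≈ 6400.0*I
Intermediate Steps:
W = 331776
sqrt(U((-73 - 326)*(316 + 212), -126) + W) = sqrt(196*((-73 - 326)*(316 + 212)) + 331776) = sqrt(196*(-399*528) + 331776) = sqrt(196*(-210672) + 331776) = sqrt(-41291712 + 331776) = sqrt(-40959936) = 24*I*sqrt(71111)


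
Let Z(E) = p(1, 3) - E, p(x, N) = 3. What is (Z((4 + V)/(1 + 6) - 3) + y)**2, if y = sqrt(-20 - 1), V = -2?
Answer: 571/49 + 80*I*sqrt(21)/7 ≈ 11.653 + 52.372*I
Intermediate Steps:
Z(E) = 3 - E
y = I*sqrt(21) (y = sqrt(-21) = I*sqrt(21) ≈ 4.5826*I)
(Z((4 + V)/(1 + 6) - 3) + y)**2 = ((3 - ((4 - 2)/(1 + 6) - 3)) + I*sqrt(21))**2 = ((3 - (2/7 - 3)) + I*sqrt(21))**2 = ((3 - 1*(-19/7)) + I*sqrt(21))**2 = ((3 + 19/7) + I*sqrt(21))**2 = (40/7 + I*sqrt(21))**2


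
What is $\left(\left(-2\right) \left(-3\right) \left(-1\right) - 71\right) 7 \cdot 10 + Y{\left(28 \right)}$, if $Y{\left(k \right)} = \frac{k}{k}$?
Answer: $-5389$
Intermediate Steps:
$Y{\left(k \right)} = 1$
$\left(\left(-2\right) \left(-3\right) \left(-1\right) - 71\right) 7 \cdot 10 + Y{\left(28 \right)} = \left(\left(-2\right) \left(-3\right) \left(-1\right) - 71\right) 7 \cdot 10 + 1 = \left(6 \left(-1\right) - 71\right) 70 + 1 = \left(-6 - 71\right) 70 + 1 = \left(-77\right) 70 + 1 = -5390 + 1 = -5389$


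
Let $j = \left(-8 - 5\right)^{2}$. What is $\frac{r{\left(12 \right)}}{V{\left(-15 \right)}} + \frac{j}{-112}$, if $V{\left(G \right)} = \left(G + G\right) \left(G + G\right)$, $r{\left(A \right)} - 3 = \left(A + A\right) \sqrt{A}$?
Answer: $- \frac{12647}{8400} + \frac{4 \sqrt{3}}{75} \approx -1.4132$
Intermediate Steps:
$r{\left(A \right)} = 3 + 2 A^{\frac{3}{2}}$ ($r{\left(A \right)} = 3 + \left(A + A\right) \sqrt{A} = 3 + 2 A \sqrt{A} = 3 + 2 A^{\frac{3}{2}}$)
$j = 169$ ($j = \left(-13\right)^{2} = 169$)
$V{\left(G \right)} = 4 G^{2}$ ($V{\left(G \right)} = 2 G 2 G = 4 G^{2}$)
$\frac{r{\left(12 \right)}}{V{\left(-15 \right)}} + \frac{j}{-112} = \frac{3 + 2 \cdot 12^{\frac{3}{2}}}{4 \left(-15\right)^{2}} + \frac{169}{-112} = \frac{3 + 2 \cdot 24 \sqrt{3}}{4 \cdot 225} + 169 \left(- \frac{1}{112}\right) = \frac{3 + 48 \sqrt{3}}{900} - \frac{169}{112} = \left(3 + 48 \sqrt{3}\right) \frac{1}{900} - \frac{169}{112} = \left(\frac{1}{300} + \frac{4 \sqrt{3}}{75}\right) - \frac{169}{112} = - \frac{12647}{8400} + \frac{4 \sqrt{3}}{75}$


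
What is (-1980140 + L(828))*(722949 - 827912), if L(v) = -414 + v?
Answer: 207797980138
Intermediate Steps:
(-1980140 + L(828))*(722949 - 827912) = (-1980140 + (-414 + 828))*(722949 - 827912) = (-1980140 + 414)*(-104963) = -1979726*(-104963) = 207797980138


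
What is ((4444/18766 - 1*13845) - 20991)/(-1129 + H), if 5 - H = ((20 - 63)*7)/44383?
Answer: 1318836672998/42552920923 ≈ 30.993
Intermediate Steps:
H = 222216/44383 (H = 5 - (20 - 63)*7/44383 = 5 - (-43*7)/44383 = 5 - (-301)/44383 = 5 - 1*(-301/44383) = 5 + 301/44383 = 222216/44383 ≈ 5.0068)
((4444/18766 - 1*13845) - 20991)/(-1129 + H) = ((4444/18766 - 1*13845) - 20991)/(-1129 + 222216/44383) = ((4444*(1/18766) - 13845) - 20991)/(-49886191/44383) = ((202/853 - 13845) - 20991)*(-44383/49886191) = (-11809583/853 - 20991)*(-44383/49886191) = -29714906/853*(-44383/49886191) = 1318836672998/42552920923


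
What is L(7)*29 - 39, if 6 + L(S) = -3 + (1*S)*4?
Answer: 512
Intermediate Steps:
L(S) = -9 + 4*S (L(S) = -6 + (-3 + (1*S)*4) = -6 + (-3 + S*4) = -6 + (-3 + 4*S) = -9 + 4*S)
L(7)*29 - 39 = (-9 + 4*7)*29 - 39 = (-9 + 28)*29 - 39 = 19*29 - 39 = 551 - 39 = 512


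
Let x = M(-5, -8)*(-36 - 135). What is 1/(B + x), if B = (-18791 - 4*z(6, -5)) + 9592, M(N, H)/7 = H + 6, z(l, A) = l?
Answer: -1/6829 ≈ -0.00014643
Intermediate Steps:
M(N, H) = 42 + 7*H (M(N, H) = 7*(H + 6) = 7*(6 + H) = 42 + 7*H)
x = 2394 (x = (42 + 7*(-8))*(-36 - 135) = (42 - 56)*(-171) = -14*(-171) = 2394)
B = -9223 (B = (-18791 - 4*6) + 9592 = (-18791 - 24) + 9592 = -18815 + 9592 = -9223)
1/(B + x) = 1/(-9223 + 2394) = 1/(-6829) = -1/6829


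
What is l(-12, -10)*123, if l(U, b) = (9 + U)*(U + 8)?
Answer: 1476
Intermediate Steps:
l(U, b) = (8 + U)*(9 + U) (l(U, b) = (9 + U)*(8 + U) = (8 + U)*(9 + U))
l(-12, -10)*123 = (72 + (-12)**2 + 17*(-12))*123 = (72 + 144 - 204)*123 = 12*123 = 1476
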